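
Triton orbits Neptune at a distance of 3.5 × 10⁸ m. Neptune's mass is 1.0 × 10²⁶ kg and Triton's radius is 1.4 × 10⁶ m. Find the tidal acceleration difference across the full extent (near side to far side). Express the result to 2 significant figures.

8.7 × 10⁻⁴ m/s²

Δg = 4GMr/d³
   = 4 × (6.674 × 10⁻¹¹) × (1.0 × 10²⁶) × (1.4 × 10⁶) / (3.5 × 10⁸)³
   = 8.7 × 10⁻⁴ m/s²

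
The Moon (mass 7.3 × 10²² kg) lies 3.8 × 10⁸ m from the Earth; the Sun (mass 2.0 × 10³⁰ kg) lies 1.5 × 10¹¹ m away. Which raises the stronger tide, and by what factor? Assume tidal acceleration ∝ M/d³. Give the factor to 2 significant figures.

The Moon, by a factor of ≈ 2.2

The tide-raising term goes as M/d³ (the gradient of a 1/d² field).
The Moon: (7.3 × 10²²) / (3.8 × 10⁸)³ = 1.330 × 10⁻³
The Sun: (2.0 × 10³⁰) / (1.5 × 10¹¹)³ = 5.926 × 10⁻⁴
Ratio (larger/smaller) = 2.2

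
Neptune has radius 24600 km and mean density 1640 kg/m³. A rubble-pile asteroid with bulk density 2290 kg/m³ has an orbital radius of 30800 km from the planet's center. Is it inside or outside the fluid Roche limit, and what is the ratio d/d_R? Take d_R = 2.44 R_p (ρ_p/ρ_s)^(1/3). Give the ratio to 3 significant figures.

d_R = 2.44 × (24600 km) × (1640/2290)^(1/3) = 53700 km
d/d_R = (30800) / (53700) = 0.574
Since d/d_R < 1, the body is inside the Roche limit.

inside; d/d_R ≈ 0.574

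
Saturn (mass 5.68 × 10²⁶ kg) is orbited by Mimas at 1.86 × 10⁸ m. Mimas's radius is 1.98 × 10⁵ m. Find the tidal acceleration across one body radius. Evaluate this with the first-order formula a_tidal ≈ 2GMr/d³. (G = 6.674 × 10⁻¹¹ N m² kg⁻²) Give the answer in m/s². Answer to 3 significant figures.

2.33 × 10⁻³ m/s²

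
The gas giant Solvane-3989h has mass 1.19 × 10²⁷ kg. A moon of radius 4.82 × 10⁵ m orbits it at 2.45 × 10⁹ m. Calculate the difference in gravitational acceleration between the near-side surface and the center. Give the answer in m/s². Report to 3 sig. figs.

5.21 × 10⁻⁶ m/s²

Differencing GM/(d−r)² and GM/d² to first order in r/d gives 2GMr/d³.
Δa = 2GMr/d³
   = 2 × (6.674 × 10⁻¹¹) × (1.19 × 10²⁷) × (4.82 × 10⁵) / (2.45 × 10⁹)³
   = 5.21 × 10⁻⁶ m/s²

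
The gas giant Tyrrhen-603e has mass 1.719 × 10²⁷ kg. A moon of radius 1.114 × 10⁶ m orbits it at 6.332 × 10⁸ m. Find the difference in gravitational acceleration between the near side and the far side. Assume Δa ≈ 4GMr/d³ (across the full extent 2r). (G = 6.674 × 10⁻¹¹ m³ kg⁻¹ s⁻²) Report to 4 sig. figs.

2.014 × 10⁻³ m/s²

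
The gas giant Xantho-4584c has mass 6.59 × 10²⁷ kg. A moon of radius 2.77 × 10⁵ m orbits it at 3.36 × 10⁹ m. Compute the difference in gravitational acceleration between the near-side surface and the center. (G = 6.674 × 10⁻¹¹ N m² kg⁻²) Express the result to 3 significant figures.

6.42 × 10⁻⁶ m/s²

Differencing GM/(d−r)² and GM/d² to first order in r/d gives 2GMr/d³.
Δg = 2GMr/d³
   = 2 × (6.674 × 10⁻¹¹) × (6.59 × 10²⁷) × (2.77 × 10⁵) / (3.36 × 10⁹)³
   = 6.42 × 10⁻⁶ m/s²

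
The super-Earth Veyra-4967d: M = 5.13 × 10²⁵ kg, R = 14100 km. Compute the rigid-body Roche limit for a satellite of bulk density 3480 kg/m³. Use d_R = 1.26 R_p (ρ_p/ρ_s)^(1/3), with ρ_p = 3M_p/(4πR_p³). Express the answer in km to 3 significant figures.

19200 km

ρ_p = 3M_p/(4πR_p³) = 3 × (5.13 × 10²⁵) / (4π × (1.41 × 10⁷ m)³) = 4370 kg/m³
d_R = 1.26 × 14100 km × (4370/3480)^(1/3)
    = 19200 km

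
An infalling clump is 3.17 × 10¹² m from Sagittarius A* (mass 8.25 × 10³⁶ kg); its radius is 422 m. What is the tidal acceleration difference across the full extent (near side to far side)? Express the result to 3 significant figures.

2.92 × 10⁻⁸ m/s²

Δa = 4GMr/d³
   = 4 × (6.674 × 10⁻¹¹) × (8.25 × 10³⁶) × (422) / (3.17 × 10¹²)³
   = 2.92 × 10⁻⁸ m/s²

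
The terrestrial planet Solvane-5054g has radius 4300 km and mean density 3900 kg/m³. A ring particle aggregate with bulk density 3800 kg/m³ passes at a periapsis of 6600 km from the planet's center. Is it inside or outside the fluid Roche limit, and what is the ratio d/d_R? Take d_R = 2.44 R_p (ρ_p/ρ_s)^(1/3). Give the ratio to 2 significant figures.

inside; d/d_R ≈ 0.62

d_R = 2.44 × (4300 km) × (3900/3800)^(1/3) = 10580 km
d/d_R = (6600) / (10580) = 0.62
Since d/d_R < 1, the body is inside the Roche limit.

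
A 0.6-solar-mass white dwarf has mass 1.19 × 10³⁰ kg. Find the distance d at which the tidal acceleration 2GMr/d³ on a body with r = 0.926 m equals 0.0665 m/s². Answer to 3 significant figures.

2GMr/d³ = a_tidal  ⇒  d = (2GMr / a_tidal)^(1/3)
d = (2 × 6.674×10⁻¹¹ × (1.19 × 10³⁰) × (0.926) / (0.0665))^(1/3)
  = 1.30 × 10⁷ m

1.30 × 10⁷ m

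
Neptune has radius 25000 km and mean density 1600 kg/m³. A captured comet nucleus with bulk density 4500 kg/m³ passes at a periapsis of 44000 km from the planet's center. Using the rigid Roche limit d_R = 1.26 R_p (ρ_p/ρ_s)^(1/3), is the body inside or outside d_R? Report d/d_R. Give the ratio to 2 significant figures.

d_R = 1.26 × (25000 km) × (1600/4500)^(1/3) = 22320 km
d/d_R = (44000) / (22320) = 2.0
Since d/d_R > 1, the body is outside the Roche limit.

outside; d/d_R ≈ 2.0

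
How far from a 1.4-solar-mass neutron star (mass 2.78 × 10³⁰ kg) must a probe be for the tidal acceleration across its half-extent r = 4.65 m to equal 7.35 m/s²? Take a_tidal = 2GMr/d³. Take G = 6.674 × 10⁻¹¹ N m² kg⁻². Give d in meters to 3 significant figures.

6.17 × 10⁶ m

2GMr/d³ = a_tidal  ⇒  d = (2GMr / a_tidal)^(1/3)
d = (2 × 6.674×10⁻¹¹ × (2.78 × 10³⁰) × (4.65) / (7.35))^(1/3)
  = 6.17 × 10⁶ m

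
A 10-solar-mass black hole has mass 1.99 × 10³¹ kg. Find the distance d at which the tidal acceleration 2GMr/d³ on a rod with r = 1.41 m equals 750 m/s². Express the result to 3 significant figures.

1.71 × 10⁶ m

2GMr/d³ = a_tidal  ⇒  d = (2GMr / a_tidal)^(1/3)
d = (2 × 6.674×10⁻¹¹ × (1.99 × 10³¹) × (1.41) / (750))^(1/3)
  = 1.71 × 10⁶ m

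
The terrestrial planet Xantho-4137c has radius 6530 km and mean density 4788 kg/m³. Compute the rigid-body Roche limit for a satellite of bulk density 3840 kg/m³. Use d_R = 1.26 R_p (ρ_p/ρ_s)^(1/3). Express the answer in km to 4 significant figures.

d_R = 1.26 × 6530 km × (4788/3840)^(1/3)
    = 8856 km

8856 km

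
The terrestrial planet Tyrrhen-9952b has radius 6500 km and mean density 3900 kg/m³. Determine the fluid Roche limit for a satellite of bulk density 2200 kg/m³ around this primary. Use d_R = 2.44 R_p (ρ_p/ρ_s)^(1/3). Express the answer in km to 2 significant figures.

19000 km

d_R = 2.44 × 6500 km × (3900/2200)^(1/3)
    = 19000 km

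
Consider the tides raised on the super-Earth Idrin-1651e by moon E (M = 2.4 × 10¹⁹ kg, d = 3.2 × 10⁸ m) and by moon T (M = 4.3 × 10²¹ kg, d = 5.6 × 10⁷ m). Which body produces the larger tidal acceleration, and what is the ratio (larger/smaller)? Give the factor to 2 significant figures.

The tide-raising term goes as M/d³ (the gradient of a 1/d² field).
Moon E: (2.4 × 10¹⁹) / (3.2 × 10⁸)³ = 7.324 × 10⁻⁷
Moon T: (4.3 × 10²¹) / (5.6 × 10⁷)³ = 2.449 × 10⁻²
Ratio (larger/smaller) = 33000

Moon T, by a factor of ≈ 33000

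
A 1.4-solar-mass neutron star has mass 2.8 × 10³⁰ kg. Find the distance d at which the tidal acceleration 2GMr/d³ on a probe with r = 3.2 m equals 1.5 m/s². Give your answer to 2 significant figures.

9.3 × 10⁶ m

2GMr/d³ = a_tidal  ⇒  d = (2GMr / a_tidal)^(1/3)
d = (2 × 6.674×10⁻¹¹ × (2.8 × 10³⁰) × (3.2) / (1.5))^(1/3)
  = 9.3 × 10⁶ m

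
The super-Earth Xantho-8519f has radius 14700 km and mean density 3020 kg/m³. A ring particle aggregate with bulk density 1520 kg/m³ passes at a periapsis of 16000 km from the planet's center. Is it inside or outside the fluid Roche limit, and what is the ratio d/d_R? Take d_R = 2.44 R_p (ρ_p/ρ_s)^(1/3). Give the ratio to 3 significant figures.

inside; d/d_R ≈ 0.355

d_R = 2.44 × (14700 km) × (3020/1520)^(1/3) = 45090 km
d/d_R = (16000) / (45090) = 0.355
Since d/d_R < 1, the body is inside the Roche limit.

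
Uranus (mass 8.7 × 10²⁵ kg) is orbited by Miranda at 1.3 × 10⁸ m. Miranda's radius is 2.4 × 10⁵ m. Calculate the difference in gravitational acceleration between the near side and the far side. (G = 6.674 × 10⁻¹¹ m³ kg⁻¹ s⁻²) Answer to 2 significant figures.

2.5 × 10⁻³ m/s²

a_tidal = 4GMr/d³
        = 4 × (6.674 × 10⁻¹¹) × (8.7 × 10²⁵) × (2.4 × 10⁵) / (1.3 × 10⁸)³
        = 2.5 × 10⁻³ m/s²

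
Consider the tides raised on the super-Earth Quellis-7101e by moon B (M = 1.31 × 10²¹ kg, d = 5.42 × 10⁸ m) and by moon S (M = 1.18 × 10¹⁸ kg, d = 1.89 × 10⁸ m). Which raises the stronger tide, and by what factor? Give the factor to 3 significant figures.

Moon B, by a factor of ≈ 47.1

Tidal acceleration ∝ M/d³, so compare M/d³ for each.
Moon B: (1.31 × 10²¹) / (5.42 × 10⁸)³ = 8.228 × 10⁻⁶
Moon S: (1.18 × 10¹⁸) / (1.89 × 10⁸)³ = 1.748 × 10⁻⁷
Ratio (larger/smaller) = 47.1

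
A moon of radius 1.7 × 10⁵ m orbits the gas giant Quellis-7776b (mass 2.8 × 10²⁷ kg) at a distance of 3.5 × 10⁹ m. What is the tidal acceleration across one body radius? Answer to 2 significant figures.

a_tidal = 2GMr/d³
        = 2 × (6.674 × 10⁻¹¹) × (2.8 × 10²⁷) × (1.7 × 10⁵) / (3.5 × 10⁹)³
        = 1.5 × 10⁻⁶ m/s²

1.5 × 10⁻⁶ m/s²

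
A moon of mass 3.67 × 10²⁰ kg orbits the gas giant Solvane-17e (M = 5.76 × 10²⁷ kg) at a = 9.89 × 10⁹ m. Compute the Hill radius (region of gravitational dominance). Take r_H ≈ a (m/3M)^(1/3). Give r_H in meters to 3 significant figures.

2.74 × 10⁷ m

r_H ≈ a (m/3M)^(1/3)
    = (9.89 × 10⁹) × (3.67 × 10²⁰ / (3 × 5.76 × 10²⁷))^(1/3)
    = 2.74 × 10⁷ m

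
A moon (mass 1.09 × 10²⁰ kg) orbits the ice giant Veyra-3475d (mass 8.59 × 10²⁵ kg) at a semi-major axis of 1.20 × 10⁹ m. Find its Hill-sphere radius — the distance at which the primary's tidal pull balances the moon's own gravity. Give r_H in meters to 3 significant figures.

r_H ≈ a (m/3M)^(1/3)
    = (1.20 × 10⁹) × (1.09 × 10²⁰ / (3 × 8.59 × 10²⁵))^(1/3)
    = 9.01 × 10⁶ m

9.01 × 10⁶ m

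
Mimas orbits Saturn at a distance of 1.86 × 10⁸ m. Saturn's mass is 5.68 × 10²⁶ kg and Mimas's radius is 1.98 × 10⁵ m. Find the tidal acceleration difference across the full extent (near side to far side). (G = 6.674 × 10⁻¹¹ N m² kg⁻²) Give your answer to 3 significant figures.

4.67 × 10⁻³ m/s²

Δg = 4GMr/d³
   = 4 × (6.674 × 10⁻¹¹) × (5.68 × 10²⁶) × (1.98 × 10⁵) / (1.86 × 10⁸)³
   = 4.67 × 10⁻³ m/s²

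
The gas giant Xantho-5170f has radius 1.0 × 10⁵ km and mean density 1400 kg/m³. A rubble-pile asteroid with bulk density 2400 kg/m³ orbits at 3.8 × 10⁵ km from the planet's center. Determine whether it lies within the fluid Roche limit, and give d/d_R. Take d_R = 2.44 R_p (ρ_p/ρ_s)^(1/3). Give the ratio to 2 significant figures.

d_R = 2.44 × (1.0 × 10⁵ km) × (1400/2400)^(1/3) = 2.039 × 10⁵ km
d/d_R = (3.8 × 10⁵) / (2.039 × 10⁵) = 1.9
Since d/d_R > 1, the body is outside the Roche limit.

outside; d/d_R ≈ 1.9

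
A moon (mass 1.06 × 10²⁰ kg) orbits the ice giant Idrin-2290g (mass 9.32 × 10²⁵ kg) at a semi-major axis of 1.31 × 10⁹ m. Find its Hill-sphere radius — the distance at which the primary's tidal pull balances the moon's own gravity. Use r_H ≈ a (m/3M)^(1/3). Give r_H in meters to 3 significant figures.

r_H ≈ a (m/3M)^(1/3)
    = (1.31 × 10⁹) × (1.06 × 10²⁰ / (3 × 9.32 × 10²⁵))^(1/3)
    = 9.48 × 10⁶ m

9.48 × 10⁶ m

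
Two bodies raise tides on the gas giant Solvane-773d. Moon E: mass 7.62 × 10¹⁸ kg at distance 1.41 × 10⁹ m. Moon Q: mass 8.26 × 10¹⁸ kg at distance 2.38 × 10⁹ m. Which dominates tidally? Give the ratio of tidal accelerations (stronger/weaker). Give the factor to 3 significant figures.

Tidal acceleration ∝ M/d³, so compare M/d³ for each.
Moon E: (7.62 × 10¹⁸) / (1.41 × 10⁹)³ = 2.718 × 10⁻⁹
Moon Q: (8.26 × 10¹⁸) / (2.38 × 10⁹)³ = 6.127 × 10⁻¹⁰
Ratio (larger/smaller) = 4.44

Moon E, by a factor of ≈ 4.44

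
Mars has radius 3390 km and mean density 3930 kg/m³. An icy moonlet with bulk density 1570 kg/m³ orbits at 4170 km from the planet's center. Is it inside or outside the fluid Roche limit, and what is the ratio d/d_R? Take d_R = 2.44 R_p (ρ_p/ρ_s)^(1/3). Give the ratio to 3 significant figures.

inside; d/d_R ≈ 0.371

d_R = 2.44 × (3390 km) × (3930/1570)^(1/3) = 11230 km
d/d_R = (4170) / (11230) = 0.371
Since d/d_R < 1, the body is inside the Roche limit.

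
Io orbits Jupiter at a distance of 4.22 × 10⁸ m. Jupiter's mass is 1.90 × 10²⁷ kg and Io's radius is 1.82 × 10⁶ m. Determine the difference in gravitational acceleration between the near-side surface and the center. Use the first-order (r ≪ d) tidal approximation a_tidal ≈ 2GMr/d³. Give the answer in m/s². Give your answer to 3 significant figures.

6.14 × 10⁻³ m/s²

The tidal stretch is the gradient of GM/d² times the body's extent r, hence the 1/d³ dependence.
Δg = 2GMr/d³
   = 2 × (6.674 × 10⁻¹¹) × (1.90 × 10²⁷) × (1.82 × 10⁶) / (4.22 × 10⁸)³
   = 6.14 × 10⁻³ m/s²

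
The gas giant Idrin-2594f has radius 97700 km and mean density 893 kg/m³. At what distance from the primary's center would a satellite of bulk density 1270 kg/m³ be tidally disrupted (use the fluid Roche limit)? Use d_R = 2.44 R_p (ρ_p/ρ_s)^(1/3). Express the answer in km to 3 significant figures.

2.12 × 10⁵ km

d_R = 2.44 × 97700 km × (893/1270)^(1/3)
    = 2.12 × 10⁵ km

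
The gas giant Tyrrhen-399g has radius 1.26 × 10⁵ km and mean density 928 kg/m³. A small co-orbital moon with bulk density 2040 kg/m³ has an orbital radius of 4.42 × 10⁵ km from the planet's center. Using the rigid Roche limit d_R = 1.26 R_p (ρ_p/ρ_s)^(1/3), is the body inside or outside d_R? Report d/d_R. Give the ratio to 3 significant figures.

d_R = 1.26 × (1.26 × 10⁵ km) × (928/2040)^(1/3) = 1.221 × 10⁵ km
d/d_R = (4.42 × 10⁵) / (1.221 × 10⁵) = 3.62
Since d/d_R > 1, the body is outside the Roche limit.

outside; d/d_R ≈ 3.62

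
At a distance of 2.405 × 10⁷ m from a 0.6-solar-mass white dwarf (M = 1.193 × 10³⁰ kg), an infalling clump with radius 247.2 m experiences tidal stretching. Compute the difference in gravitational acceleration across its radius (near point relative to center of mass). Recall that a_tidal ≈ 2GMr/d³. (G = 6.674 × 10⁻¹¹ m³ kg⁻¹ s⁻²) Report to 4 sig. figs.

2.830 m/s²

Δa = 2GMr/d³
   = 2 × (6.674 × 10⁻¹¹) × (1.193 × 10³⁰) × (247.2) / (2.405 × 10⁷)³
   = 2.830 m/s²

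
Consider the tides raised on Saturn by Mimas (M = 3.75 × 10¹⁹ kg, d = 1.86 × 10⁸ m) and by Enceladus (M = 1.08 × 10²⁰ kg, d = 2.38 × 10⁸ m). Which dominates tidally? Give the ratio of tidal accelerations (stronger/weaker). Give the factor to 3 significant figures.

Enceladus, by a factor of ≈ 1.37

Compare M/d³ for the two perturbers:
Mimas: (3.75 × 10¹⁹) / (1.86 × 10⁸)³ = 5.828 × 10⁻⁶
Enceladus: (1.08 × 10²⁰) / (2.38 × 10⁸)³ = 8.011 × 10⁻⁶
Ratio (larger/smaller) = 1.37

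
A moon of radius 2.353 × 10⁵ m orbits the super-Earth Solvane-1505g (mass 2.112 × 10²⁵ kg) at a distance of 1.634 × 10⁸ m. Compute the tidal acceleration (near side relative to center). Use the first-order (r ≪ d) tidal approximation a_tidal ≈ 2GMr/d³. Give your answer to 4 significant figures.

Differencing GM/(d−r)² and GM/d² to first order in r/d gives 2GMr/d³.
Δg = 2GMr/d³
   = 2 × (6.674 × 10⁻¹¹) × (2.112 × 10²⁵) × (2.353 × 10⁵) / (1.634 × 10⁸)³
   = 1.520 × 10⁻⁴ m/s²

1.520 × 10⁻⁴ m/s²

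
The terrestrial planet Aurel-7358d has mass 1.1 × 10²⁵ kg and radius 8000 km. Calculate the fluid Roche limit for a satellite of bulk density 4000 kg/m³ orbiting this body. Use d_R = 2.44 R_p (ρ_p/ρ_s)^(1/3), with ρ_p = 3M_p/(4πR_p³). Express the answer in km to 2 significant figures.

21000 km

ρ_p = 3M_p/(4πR_p³) = 3 × (1.1 × 10²⁵) / (4π × (8.0 × 10⁶ m)³) = 5100 kg/m³
d_R = 2.44 × 8000 km × (5100/4000)^(1/3)
    = 21000 km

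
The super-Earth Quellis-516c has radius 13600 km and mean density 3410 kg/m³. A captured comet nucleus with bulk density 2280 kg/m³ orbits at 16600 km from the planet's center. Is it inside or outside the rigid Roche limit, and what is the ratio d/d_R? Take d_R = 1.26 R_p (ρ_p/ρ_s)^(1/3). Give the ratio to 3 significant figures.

inside; d/d_R ≈ 0.847

d_R = 1.26 × (13600 km) × (3410/2280)^(1/3) = 19600 km
d/d_R = (16600) / (19600) = 0.847
Since d/d_R < 1, the body is inside the Roche limit.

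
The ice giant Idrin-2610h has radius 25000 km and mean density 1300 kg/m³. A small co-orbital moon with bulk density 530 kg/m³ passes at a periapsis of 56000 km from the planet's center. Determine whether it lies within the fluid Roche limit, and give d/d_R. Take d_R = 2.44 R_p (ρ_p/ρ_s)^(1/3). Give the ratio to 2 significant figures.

inside; d/d_R ≈ 0.68

d_R = 2.44 × (25000 km) × (1300/530)^(1/3) = 82270 km
d/d_R = (56000) / (82270) = 0.68
Since d/d_R < 1, the body is inside the Roche limit.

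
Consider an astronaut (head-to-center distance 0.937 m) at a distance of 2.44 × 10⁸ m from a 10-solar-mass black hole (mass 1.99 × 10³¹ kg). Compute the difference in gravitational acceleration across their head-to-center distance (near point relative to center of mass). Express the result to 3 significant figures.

Δa = 2GMr/d³
   = 2 × (6.674 × 10⁻¹¹) × (1.99 × 10³¹) × (0.937) / (2.44 × 10⁸)³
   = 1.71 × 10⁻⁴ m/s²

1.71 × 10⁻⁴ m/s²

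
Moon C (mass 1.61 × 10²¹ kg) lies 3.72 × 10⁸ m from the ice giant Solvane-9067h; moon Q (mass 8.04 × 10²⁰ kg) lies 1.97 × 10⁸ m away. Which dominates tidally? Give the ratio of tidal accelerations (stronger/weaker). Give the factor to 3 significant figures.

The tide-raising term goes as M/d³ (the gradient of a 1/d² field).
Moon C: (1.61 × 10²¹) / (3.72 × 10⁸)³ = 3.127 × 10⁻⁵
Moon Q: (8.04 × 10²⁰) / (1.97 × 10⁸)³ = 1.052 × 10⁻⁴
Ratio (larger/smaller) = 3.36

Moon Q, by a factor of ≈ 3.36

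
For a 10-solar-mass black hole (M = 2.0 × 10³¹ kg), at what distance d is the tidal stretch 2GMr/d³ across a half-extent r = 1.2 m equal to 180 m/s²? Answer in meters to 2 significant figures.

2GMr/d³ = a_tidal  ⇒  d = (2GMr / a_tidal)^(1/3)
d = (2 × 6.674×10⁻¹¹ × (2.0 × 10³¹) × (1.2) / (180))^(1/3)
  = 2.6 × 10⁶ m

2.6 × 10⁶ m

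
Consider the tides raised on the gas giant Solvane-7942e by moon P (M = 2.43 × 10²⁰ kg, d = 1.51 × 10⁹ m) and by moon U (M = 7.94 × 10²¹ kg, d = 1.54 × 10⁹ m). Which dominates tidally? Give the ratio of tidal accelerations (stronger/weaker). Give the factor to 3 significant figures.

Tidal stretch scales as M/d³; compute that for each body.
Moon P: (2.43 × 10²⁰) / (1.51 × 10⁹)³ = 7.058 × 10⁻⁸
Moon U: (7.94 × 10²¹) / (1.54 × 10⁹)³ = 2.174 × 10⁻⁶
Ratio (larger/smaller) = 30.8

Moon U, by a factor of ≈ 30.8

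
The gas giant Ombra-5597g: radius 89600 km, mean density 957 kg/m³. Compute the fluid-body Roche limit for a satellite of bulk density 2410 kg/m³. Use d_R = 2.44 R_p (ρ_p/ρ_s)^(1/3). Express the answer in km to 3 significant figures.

1.61 × 10⁵ km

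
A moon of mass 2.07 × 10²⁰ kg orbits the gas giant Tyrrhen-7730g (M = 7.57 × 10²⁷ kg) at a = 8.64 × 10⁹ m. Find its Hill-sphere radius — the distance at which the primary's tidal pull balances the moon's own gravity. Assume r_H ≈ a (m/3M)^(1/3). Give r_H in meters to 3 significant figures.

r_H ≈ a (m/3M)^(1/3)
    = (8.64 × 10⁹) × (2.07 × 10²⁰ / (3 × 7.57 × 10²⁷))^(1/3)
    = 1.80 × 10⁷ m

1.80 × 10⁷ m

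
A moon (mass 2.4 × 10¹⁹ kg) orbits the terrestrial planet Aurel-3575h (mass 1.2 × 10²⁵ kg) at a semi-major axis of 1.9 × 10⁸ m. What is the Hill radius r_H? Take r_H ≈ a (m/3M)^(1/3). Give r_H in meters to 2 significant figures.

1.7 × 10⁶ m

r_H ≈ a (m/3M)^(1/3)
    = (1.9 × 10⁸) × (2.4 × 10¹⁹ / (3 × 1.2 × 10²⁵))^(1/3)
    = 1.7 × 10⁶ m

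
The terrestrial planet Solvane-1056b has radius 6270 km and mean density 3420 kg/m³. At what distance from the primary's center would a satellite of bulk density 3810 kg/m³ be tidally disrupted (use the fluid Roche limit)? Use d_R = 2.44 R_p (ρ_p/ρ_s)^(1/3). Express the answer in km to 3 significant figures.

14800 km

d_R = 2.44 × 6270 km × (3420/3810)^(1/3)
    = 14800 km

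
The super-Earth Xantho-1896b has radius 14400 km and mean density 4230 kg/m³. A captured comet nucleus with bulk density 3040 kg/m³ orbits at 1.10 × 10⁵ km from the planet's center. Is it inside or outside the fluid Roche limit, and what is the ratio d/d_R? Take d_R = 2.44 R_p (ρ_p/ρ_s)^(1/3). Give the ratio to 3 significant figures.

d_R = 2.44 × (14400 km) × (4230/3040)^(1/3) = 39230 km
d/d_R = (1.10 × 10⁵) / (39230) = 2.80
Since d/d_R > 1, the body is outside the Roche limit.

outside; d/d_R ≈ 2.80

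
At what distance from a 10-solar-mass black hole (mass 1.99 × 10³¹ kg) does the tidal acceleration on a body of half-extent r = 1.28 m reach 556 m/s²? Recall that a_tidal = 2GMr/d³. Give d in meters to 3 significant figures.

1.83 × 10⁶ m

2GMr/d³ = a_tidal  ⇒  d = (2GMr / a_tidal)^(1/3)
d = (2 × 6.674×10⁻¹¹ × (1.99 × 10³¹) × (1.28) / (556))^(1/3)
  = 1.83 × 10⁶ m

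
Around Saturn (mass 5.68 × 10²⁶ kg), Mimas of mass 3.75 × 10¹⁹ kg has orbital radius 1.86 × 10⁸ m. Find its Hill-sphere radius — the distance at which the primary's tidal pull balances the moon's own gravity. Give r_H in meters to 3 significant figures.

5.21 × 10⁵ m

r_H ≈ a (m/3M)^(1/3)
    = (1.86 × 10⁸) × (3.75 × 10¹⁹ / (3 × 5.68 × 10²⁶))^(1/3)
    = 5.21 × 10⁵ m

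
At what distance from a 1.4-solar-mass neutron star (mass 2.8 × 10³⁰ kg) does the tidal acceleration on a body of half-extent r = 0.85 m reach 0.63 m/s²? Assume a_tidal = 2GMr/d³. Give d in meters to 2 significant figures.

8.0 × 10⁶ m

2GMr/d³ = a_tidal  ⇒  d = (2GMr / a_tidal)^(1/3)
d = (2 × 6.674×10⁻¹¹ × (2.8 × 10³⁰) × (0.85) / (0.63))^(1/3)
  = 8.0 × 10⁶ m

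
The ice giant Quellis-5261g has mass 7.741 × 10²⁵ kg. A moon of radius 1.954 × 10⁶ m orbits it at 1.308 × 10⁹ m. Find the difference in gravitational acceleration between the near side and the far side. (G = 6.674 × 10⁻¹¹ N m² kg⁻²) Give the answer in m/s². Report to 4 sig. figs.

Near-to-far spans 2r, so the tidal difference is twice the near-to-center value: 4GMr/d³.
a_tidal = 4GMr/d³
        = 4 × (6.674 × 10⁻¹¹) × (7.741 × 10²⁵) × (1.954 × 10⁶) / (1.308 × 10⁹)³
        = 1.804 × 10⁻⁵ m/s²

1.804 × 10⁻⁵ m/s²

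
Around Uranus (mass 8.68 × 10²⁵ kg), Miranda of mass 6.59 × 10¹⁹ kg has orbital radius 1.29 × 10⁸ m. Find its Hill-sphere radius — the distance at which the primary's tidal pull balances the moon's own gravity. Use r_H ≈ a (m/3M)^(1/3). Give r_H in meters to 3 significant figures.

8.16 × 10⁵ m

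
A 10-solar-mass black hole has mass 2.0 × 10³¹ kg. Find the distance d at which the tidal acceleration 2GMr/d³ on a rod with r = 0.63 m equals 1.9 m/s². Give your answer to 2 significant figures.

2GMr/d³ = a_tidal  ⇒  d = (2GMr / a_tidal)^(1/3)
d = (2 × 6.674×10⁻¹¹ × (2.0 × 10³¹) × (0.63) / (1.9))^(1/3)
  = 9.6 × 10⁶ m

9.6 × 10⁶ m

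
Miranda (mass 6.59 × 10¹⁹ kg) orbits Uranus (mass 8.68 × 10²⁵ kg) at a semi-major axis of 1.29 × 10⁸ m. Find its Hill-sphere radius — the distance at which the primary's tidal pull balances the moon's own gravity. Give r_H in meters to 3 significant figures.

8.16 × 10⁵ m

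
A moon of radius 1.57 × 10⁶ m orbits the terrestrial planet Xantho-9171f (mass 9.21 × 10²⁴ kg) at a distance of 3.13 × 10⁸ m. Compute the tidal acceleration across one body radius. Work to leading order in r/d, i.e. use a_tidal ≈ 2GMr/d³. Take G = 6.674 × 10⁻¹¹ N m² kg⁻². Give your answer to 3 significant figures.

Differencing GM/(d−r)² and GM/d² to first order in r/d gives 2GMr/d³.
a_tidal = 2GMr/d³
        = 2 × (6.674 × 10⁻¹¹) × (9.21 × 10²⁴) × (1.57 × 10⁶) / (3.13 × 10⁸)³
        = 6.29 × 10⁻⁵ m/s²

6.29 × 10⁻⁵ m/s²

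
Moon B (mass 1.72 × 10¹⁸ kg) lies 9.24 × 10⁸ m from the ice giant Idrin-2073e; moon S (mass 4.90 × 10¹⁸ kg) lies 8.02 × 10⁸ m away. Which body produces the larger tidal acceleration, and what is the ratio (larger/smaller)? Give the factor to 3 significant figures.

Moon S, by a factor of ≈ 4.36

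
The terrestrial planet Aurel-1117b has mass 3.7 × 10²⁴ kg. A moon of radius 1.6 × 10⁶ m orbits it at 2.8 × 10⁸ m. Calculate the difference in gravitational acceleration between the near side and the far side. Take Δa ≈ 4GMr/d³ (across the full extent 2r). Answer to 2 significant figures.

Differencing GM/(d−r)² and GM/(d+r)² to first order in r/d gives 4GMr/d³.
a_tidal = 4GMr/d³
        = 4 × (6.674 × 10⁻¹¹) × (3.7 × 10²⁴) × (1.6 × 10⁶) / (2.8 × 10⁸)³
        = 7.2 × 10⁻⁵ m/s²

7.2 × 10⁻⁵ m/s²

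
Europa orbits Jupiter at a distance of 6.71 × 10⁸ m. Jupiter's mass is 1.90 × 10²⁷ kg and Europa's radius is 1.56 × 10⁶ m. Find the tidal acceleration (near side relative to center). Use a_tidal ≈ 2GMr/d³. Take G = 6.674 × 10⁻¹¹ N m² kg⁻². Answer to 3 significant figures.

Δg = 2GMr/d³
   = 2 × (6.674 × 10⁻¹¹) × (1.90 × 10²⁷) × (1.56 × 10⁶) / (6.71 × 10⁸)³
   = 1.31 × 10⁻³ m/s²

1.31 × 10⁻³ m/s²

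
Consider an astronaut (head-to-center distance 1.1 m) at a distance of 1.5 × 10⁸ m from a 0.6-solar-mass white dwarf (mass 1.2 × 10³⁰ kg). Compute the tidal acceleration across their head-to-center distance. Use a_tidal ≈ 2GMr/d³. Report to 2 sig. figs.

5.2 × 10⁻⁵ m/s²

The tidal stretch is the gradient of GM/d² times the body's extent r, hence the 1/d³ dependence.
a_tidal = 2GMr/d³
        = 2 × (6.674 × 10⁻¹¹) × (1.2 × 10³⁰) × (1.1) / (1.5 × 10⁸)³
        = 5.2 × 10⁻⁵ m/s²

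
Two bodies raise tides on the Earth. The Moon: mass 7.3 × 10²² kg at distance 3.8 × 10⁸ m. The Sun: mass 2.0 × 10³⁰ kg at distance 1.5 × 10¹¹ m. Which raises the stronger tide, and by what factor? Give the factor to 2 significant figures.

The Moon, by a factor of ≈ 2.2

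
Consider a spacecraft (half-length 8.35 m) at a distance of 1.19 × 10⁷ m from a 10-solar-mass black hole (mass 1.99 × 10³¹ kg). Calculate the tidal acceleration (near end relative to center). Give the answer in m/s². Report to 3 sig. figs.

1.32 × 10¹ m/s²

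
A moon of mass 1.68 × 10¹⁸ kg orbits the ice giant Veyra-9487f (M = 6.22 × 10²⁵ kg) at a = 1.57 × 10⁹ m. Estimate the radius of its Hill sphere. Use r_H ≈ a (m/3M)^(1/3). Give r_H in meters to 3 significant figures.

3.27 × 10⁶ m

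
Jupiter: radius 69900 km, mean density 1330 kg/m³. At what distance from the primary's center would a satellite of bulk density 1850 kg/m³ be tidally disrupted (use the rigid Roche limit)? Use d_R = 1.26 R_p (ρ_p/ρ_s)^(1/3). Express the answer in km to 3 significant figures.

78900 km

d_R = 1.26 × 69900 km × (1330/1850)^(1/3)
    = 78900 km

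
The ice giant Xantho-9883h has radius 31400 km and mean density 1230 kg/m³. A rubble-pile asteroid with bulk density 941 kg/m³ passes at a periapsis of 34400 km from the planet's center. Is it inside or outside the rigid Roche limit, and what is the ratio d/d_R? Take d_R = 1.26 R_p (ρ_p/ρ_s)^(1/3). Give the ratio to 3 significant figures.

d_R = 1.26 × (31400 km) × (1230/941)^(1/3) = 43260 km
d/d_R = (34400) / (43260) = 0.795
Since d/d_R < 1, the body is inside the Roche limit.

inside; d/d_R ≈ 0.795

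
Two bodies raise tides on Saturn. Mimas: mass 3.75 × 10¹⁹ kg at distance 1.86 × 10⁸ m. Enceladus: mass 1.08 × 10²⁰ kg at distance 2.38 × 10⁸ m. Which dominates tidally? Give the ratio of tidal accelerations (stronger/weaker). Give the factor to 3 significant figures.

Enceladus, by a factor of ≈ 1.37

Tidal stretch scales as M/d³; compute that for each body.
Mimas: (3.75 × 10¹⁹) / (1.86 × 10⁸)³ = 5.828 × 10⁻⁶
Enceladus: (1.08 × 10²⁰) / (2.38 × 10⁸)³ = 8.011 × 10⁻⁶
Ratio (larger/smaller) = 1.37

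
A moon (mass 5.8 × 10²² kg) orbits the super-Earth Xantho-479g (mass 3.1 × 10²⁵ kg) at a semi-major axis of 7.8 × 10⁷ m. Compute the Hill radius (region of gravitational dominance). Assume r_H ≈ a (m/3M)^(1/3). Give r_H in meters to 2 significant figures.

6.7 × 10⁶ m

r_H ≈ a (m/3M)^(1/3)
    = (7.8 × 10⁷) × (5.8 × 10²² / (3 × 3.1 × 10²⁵))^(1/3)
    = 6.7 × 10⁶ m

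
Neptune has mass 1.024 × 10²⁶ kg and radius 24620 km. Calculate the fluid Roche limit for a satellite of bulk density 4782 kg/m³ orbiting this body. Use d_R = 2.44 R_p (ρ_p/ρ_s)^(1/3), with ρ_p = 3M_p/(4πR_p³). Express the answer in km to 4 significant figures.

42030 km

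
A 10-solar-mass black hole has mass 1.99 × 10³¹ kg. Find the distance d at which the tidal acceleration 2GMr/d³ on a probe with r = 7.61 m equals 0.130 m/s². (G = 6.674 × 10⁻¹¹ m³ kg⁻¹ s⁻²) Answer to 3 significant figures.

2GMr/d³ = a_tidal  ⇒  d = (2GMr / a_tidal)^(1/3)
d = (2 × 6.674×10⁻¹¹ × (1.99 × 10³¹) × (7.61) / (0.130))^(1/3)
  = 5.38 × 10⁷ m

5.38 × 10⁷ m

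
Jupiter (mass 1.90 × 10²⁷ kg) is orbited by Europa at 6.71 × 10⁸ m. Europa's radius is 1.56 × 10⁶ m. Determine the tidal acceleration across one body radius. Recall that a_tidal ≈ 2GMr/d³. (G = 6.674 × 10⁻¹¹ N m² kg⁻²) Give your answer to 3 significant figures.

a_tidal = 2GMr/d³
        = 2 × (6.674 × 10⁻¹¹) × (1.90 × 10²⁷) × (1.56 × 10⁶) / (6.71 × 10⁸)³
        = 1.31 × 10⁻³ m/s²

1.31 × 10⁻³ m/s²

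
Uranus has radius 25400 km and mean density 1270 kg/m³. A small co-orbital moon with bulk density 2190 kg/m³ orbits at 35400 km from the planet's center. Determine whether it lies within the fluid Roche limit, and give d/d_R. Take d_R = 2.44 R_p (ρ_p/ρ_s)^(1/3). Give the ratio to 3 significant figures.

d_R = 2.44 × (25400 km) × (1270/2190)^(1/3) = 51680 km
d/d_R = (35400) / (51680) = 0.685
Since d/d_R < 1, the body is inside the Roche limit.

inside; d/d_R ≈ 0.685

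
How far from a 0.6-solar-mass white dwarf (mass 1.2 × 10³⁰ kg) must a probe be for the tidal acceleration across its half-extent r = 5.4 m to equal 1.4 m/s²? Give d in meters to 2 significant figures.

8.5 × 10⁶ m

2GMr/d³ = a_tidal  ⇒  d = (2GMr / a_tidal)^(1/3)
d = (2 × 6.674×10⁻¹¹ × (1.2 × 10³⁰) × (5.4) / (1.4))^(1/3)
  = 8.5 × 10⁶ m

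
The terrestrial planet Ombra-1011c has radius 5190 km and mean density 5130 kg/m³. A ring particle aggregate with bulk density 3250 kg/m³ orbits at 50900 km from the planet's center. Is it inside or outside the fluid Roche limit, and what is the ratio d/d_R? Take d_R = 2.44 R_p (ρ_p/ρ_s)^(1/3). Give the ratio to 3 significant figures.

outside; d/d_R ≈ 3.45

d_R = 2.44 × (5190 km) × (5130/3250)^(1/3) = 14740 km
d/d_R = (50900) / (14740) = 3.45
Since d/d_R > 1, the body is outside the Roche limit.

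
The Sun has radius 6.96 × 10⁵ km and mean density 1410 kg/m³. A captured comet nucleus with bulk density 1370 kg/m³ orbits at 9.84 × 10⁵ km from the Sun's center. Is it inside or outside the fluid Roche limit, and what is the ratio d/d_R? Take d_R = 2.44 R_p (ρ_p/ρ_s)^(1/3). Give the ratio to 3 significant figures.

inside; d/d_R ≈ 0.574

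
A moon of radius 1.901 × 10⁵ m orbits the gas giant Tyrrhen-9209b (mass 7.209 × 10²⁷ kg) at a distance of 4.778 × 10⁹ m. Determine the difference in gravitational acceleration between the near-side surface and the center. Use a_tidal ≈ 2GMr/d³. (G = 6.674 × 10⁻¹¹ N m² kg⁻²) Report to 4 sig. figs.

Δa = 2GMr/d³
   = 2 × (6.674 × 10⁻¹¹) × (7.209 × 10²⁷) × (1.901 × 10⁵) / (4.778 × 10⁹)³
   = 1.677 × 10⁻⁶ m/s²

1.677 × 10⁻⁶ m/s²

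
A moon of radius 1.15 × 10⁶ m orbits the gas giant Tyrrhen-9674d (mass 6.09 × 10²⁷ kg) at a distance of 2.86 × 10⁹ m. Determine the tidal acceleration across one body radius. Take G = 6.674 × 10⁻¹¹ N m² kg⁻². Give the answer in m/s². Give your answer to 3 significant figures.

4.00 × 10⁻⁵ m/s²

a_tidal = 2GMr/d³
        = 2 × (6.674 × 10⁻¹¹) × (6.09 × 10²⁷) × (1.15 × 10⁶) / (2.86 × 10⁹)³
        = 4.00 × 10⁻⁵ m/s²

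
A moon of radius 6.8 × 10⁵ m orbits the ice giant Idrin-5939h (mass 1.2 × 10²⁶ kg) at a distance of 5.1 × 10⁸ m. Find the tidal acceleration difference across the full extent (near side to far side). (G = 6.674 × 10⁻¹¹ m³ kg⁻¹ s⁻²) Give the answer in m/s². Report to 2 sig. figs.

1.6 × 10⁻⁴ m/s²

Near-to-far spans 2r, so the tidal difference is twice the near-to-center value: 4GMr/d³.
a_tidal = 4GMr/d³
        = 4 × (6.674 × 10⁻¹¹) × (1.2 × 10²⁶) × (6.8 × 10⁵) / (5.1 × 10⁸)³
        = 1.6 × 10⁻⁴ m/s²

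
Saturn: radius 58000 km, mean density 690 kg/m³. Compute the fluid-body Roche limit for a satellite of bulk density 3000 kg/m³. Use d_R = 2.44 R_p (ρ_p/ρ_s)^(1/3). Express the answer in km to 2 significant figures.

87000 km

d_R = 2.44 × 58000 km × (690/3000)^(1/3)
    = 87000 km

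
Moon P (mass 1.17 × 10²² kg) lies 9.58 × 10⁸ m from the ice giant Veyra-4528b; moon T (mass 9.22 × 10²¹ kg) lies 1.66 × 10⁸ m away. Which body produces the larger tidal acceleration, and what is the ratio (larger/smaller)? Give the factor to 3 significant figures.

Moon T, by a factor of ≈ 151

Tidal stretch scales as M/d³; compute that for each body.
Moon P: (1.17 × 10²²) / (9.58 × 10⁸)³ = 1.331 × 10⁻⁵
Moon T: (9.22 × 10²¹) / (1.66 × 10⁸)³ = 2.016 × 10⁻³
Ratio (larger/smaller) = 151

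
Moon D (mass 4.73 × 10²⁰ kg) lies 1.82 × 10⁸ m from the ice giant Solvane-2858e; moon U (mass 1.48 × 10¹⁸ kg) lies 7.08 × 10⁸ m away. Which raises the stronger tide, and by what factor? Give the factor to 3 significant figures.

Moon D, by a factor of ≈ 18800

Compare M/d³ for the two perturbers:
Moon D: (4.73 × 10²⁰) / (1.82 × 10⁸)³ = 7.846 × 10⁻⁵
Moon U: (1.48 × 10¹⁸) / (7.08 × 10⁸)³ = 4.170 × 10⁻⁹
Ratio (larger/smaller) = 18800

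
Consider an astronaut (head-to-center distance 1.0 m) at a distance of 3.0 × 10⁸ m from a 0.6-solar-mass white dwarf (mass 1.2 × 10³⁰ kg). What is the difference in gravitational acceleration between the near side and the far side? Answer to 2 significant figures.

Δa = 4GMr/d³
   = 4 × (6.674 × 10⁻¹¹) × (1.2 × 10³⁰) × (1.0) / (3.0 × 10⁸)³
   = 1.2 × 10⁻⁵ m/s²

1.2 × 10⁻⁵ m/s²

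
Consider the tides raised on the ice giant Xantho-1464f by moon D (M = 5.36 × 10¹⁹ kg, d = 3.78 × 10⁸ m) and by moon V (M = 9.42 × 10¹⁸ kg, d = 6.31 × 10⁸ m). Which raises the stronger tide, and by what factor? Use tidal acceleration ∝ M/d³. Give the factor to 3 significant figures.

The tide-raising term goes as M/d³ (the gradient of a 1/d² field).
Moon D: (5.36 × 10¹⁹) / (3.78 × 10⁸)³ = 9.924 × 10⁻⁷
Moon V: (9.42 × 10¹⁸) / (6.31 × 10⁸)³ = 3.749 × 10⁻⁸
Ratio (larger/smaller) = 26.5

Moon D, by a factor of ≈ 26.5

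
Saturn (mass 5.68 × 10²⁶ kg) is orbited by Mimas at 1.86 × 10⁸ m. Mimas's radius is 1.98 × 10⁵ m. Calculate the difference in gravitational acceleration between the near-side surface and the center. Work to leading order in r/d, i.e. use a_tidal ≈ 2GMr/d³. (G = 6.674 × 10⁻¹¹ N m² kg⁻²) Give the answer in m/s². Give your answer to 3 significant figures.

2.33 × 10⁻³ m/s²

a_tidal = 2GMr/d³
        = 2 × (6.674 × 10⁻¹¹) × (5.68 × 10²⁶) × (1.98 × 10⁵) / (1.86 × 10⁸)³
        = 2.33 × 10⁻³ m/s²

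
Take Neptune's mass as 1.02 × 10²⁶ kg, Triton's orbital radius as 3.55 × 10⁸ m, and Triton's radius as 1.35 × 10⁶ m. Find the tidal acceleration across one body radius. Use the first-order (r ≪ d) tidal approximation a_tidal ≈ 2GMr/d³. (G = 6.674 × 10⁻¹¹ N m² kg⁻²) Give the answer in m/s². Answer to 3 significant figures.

Δa = 2GMr/d³
   = 2 × (6.674 × 10⁻¹¹) × (1.02 × 10²⁶) × (1.35 × 10⁶) / (3.55 × 10⁸)³
   = 4.11 × 10⁻⁴ m/s²

4.11 × 10⁻⁴ m/s²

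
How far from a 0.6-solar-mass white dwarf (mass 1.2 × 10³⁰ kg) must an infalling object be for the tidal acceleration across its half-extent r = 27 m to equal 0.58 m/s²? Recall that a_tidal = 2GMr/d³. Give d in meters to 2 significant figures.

2GMr/d³ = a_tidal  ⇒  d = (2GMr / a_tidal)^(1/3)
d = (2 × 6.674×10⁻¹¹ × (1.2 × 10³⁰) × (27) / (0.58))^(1/3)
  = 2.0 × 10⁷ m

2.0 × 10⁷ m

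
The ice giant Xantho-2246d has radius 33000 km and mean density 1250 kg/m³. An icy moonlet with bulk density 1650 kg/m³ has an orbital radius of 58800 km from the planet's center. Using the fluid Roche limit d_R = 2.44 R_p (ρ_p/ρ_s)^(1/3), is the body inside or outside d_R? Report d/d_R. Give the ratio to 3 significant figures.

inside; d/d_R ≈ 0.801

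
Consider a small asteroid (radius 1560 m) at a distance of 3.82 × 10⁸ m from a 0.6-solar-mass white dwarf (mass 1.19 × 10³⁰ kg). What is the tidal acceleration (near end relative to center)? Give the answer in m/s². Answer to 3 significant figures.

Δg = 2GMr/d³
   = 2 × (6.674 × 10⁻¹¹) × (1.19 × 10³⁰) × (1560) / (3.82 × 10⁸)³
   = 4.45 × 10⁻³ m/s²

4.45 × 10⁻³ m/s²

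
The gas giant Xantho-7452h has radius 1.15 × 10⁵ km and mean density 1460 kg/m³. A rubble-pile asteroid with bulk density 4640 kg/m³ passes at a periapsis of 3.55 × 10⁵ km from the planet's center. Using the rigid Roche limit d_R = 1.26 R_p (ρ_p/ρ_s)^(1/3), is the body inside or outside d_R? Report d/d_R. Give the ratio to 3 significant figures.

outside; d/d_R ≈ 3.60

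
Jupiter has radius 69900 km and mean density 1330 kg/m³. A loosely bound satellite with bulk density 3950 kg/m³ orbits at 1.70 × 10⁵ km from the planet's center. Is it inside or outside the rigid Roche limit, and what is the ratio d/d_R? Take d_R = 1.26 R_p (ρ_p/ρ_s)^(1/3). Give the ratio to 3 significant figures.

d_R = 1.26 × (69900 km) × (1330/3950)^(1/3) = 61270 km
d/d_R = (1.70 × 10⁵) / (61270) = 2.77
Since d/d_R > 1, the body is outside the Roche limit.

outside; d/d_R ≈ 2.77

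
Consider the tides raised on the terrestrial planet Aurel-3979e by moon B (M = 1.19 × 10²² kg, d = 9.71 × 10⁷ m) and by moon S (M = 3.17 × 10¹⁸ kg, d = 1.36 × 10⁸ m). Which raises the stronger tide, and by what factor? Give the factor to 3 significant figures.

Moon B, by a factor of ≈ 10300

The tide-raising term goes as M/d³ (the gradient of a 1/d² field).
Moon B: (1.19 × 10²²) / (9.71 × 10⁷)³ = 1.300 × 10⁻²
Moon S: (3.17 × 10¹⁸) / (1.36 × 10⁸)³ = 1.260 × 10⁻⁶
Ratio (larger/smaller) = 10300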